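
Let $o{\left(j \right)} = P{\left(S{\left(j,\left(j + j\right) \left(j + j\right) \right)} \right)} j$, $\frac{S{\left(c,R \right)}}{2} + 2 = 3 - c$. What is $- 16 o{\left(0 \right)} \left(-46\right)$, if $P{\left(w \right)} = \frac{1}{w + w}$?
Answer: $0$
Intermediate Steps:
$S{\left(c,R \right)} = 2 - 2 c$ ($S{\left(c,R \right)} = -4 + 2 \left(3 - c\right) = -4 - \left(-6 + 2 c\right) = 2 - 2 c$)
$P{\left(w \right)} = \frac{1}{2 w}$
$o{\left(j \right)} = \frac{j}{2 \left(2 - 2 j\right)}$ ($o{\left(j \right)} = \frac{1}{2 \left(2 - 2 j\right)} j = \frac{j}{2 \left(2 - 2 j\right)}$)
$- 16 o{\left(0 \right)} \left(-46\right) = - 16 \left(\left(-1\right) 0 \frac{1}{-4 + 4 \cdot 0}\right) \left(-46\right) = - 16 \left(\left(-1\right) 0 \frac{1}{-4 + 0}\right) \left(-46\right) = - 16 \left(\left(-1\right) 0 \frac{1}{-4}\right) \left(-46\right) = - 16 \left(\left(-1\right) 0 \left(- \frac{1}{4}\right)\right) \left(-46\right) = \left(-16\right) 0 \left(-46\right) = 0 \left(-46\right) = 0$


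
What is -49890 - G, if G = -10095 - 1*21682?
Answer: -18113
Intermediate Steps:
G = -31777 (G = -10095 - 21682 = -31777)
-49890 - G = -49890 - 1*(-31777) = -49890 + 31777 = -18113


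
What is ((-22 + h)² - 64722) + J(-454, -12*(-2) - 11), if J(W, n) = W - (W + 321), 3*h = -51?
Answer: -63522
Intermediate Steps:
h = -17 (h = (⅓)*(-51) = -17)
J(W, n) = -321 (J(W, n) = W - (321 + W) = W + (-321 - W) = -321)
((-22 + h)² - 64722) + J(-454, -12*(-2) - 11) = ((-22 - 17)² - 64722) - 321 = ((-39)² - 64722) - 321 = (1521 - 64722) - 321 = -63201 - 321 = -63522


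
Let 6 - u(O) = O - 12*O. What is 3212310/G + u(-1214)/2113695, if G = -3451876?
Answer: -3417959613149/3648106520910 ≈ -0.93691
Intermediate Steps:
u(O) = 6 + 11*O (u(O) = 6 - (O - 12*O) = 6 - (-11)*O = 6 + 11*O)
3212310/G + u(-1214)/2113695 = 3212310/(-3451876) + (6 + 11*(-1214))/2113695 = 3212310*(-1/3451876) + (6 - 13354)*(1/2113695) = -1606155/1725938 - 13348*1/2113695 = -1606155/1725938 - 13348/2113695 = -3417959613149/3648106520910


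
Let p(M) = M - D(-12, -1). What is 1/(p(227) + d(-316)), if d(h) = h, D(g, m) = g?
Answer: -1/77 ≈ -0.012987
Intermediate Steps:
p(M) = 12 + M (p(M) = M - 1*(-12) = M + 12 = 12 + M)
1/(p(227) + d(-316)) = 1/((12 + 227) - 316) = 1/(239 - 316) = 1/(-77) = -1/77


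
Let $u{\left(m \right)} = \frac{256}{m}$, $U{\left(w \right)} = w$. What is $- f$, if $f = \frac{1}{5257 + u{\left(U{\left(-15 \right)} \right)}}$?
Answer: $- \frac{15}{78599} \approx -0.00019084$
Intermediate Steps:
$f = \frac{15}{78599}$ ($f = \frac{1}{5257 + \frac{256}{-15}} = \frac{1}{5257 + 256 \left(- \frac{1}{15}\right)} = \frac{1}{5257 - \frac{256}{15}} = \frac{1}{\frac{78599}{15}} = \frac{15}{78599} \approx 0.00019084$)
$- f = \left(-1\right) \frac{15}{78599} = - \frac{15}{78599}$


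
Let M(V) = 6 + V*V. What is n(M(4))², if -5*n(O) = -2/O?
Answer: 1/3025 ≈ 0.00033058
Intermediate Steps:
M(V) = 6 + V²
n(O) = 2/(5*O) (n(O) = -(-2)/(5*O) = 2/(5*O))
n(M(4))² = (2/(5*(6 + 4²)))² = (2/(5*(6 + 16)))² = ((⅖)/22)² = ((⅖)*(1/22))² = (1/55)² = 1/3025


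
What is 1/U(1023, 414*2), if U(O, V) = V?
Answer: 1/828 ≈ 0.0012077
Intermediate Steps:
1/U(1023, 414*2) = 1/(414*2) = 1/828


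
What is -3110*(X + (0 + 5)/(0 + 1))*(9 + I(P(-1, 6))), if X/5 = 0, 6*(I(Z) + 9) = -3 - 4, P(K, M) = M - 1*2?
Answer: 54425/3 ≈ 18142.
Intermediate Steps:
P(K, M) = -2 + M (P(K, M) = M - 2 = -2 + M)
I(Z) = -61/6 (I(Z) = -9 + (-3 - 4)/6 = -9 + (⅙)*(-7) = -9 - 7/6 = -61/6)
X = 0 (X = 5*0 = 0)
-3110*(X + (0 + 5)/(0 + 1))*(9 + I(P(-1, 6))) = -3110*(0 + (0 + 5)/(0 + 1))*(9 - 61/6) = -3110*(0 + 5/1)*(-7)/6 = -3110*(0 + 5*1)*(-7)/6 = -3110*(0 + 5)*(-7)/6 = -15550*(-7)/6 = -3110*(-35/6) = 54425/3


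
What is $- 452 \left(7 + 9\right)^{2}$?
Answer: $-115712$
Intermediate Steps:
$- 452 \left(7 + 9\right)^{2} = - 452 \cdot 16^{2} = \left(-452\right) 256 = -115712$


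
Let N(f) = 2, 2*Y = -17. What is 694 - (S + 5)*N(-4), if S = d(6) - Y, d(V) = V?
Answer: 655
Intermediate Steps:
Y = -17/2 (Y = (½)*(-17) = -17/2 ≈ -8.5000)
S = 29/2 (S = 6 - 1*(-17/2) = 6 + 17/2 = 29/2 ≈ 14.500)
694 - (S + 5)*N(-4) = 694 - (29/2 + 5)*2 = 694 - 39*2/2 = 694 - 1*39 = 694 - 39 = 655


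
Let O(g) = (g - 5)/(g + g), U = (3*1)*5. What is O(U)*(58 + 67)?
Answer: 125/3 ≈ 41.667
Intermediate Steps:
U = 15 (U = 3*5 = 15)
O(g) = (-5 + g)/(2*g) (O(g) = (-5 + g)/((2*g)) = (-5 + g)*(1/(2*g)) = (-5 + g)/(2*g))
O(U)*(58 + 67) = ((½)*(-5 + 15)/15)*(58 + 67) = ((½)*(1/15)*10)*125 = (⅓)*125 = 125/3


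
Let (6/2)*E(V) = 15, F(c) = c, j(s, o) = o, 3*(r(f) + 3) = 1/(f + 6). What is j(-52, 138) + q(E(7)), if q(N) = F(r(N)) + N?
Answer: 4621/33 ≈ 140.03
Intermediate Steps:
r(f) = -3 + 1/(3*(6 + f)) (r(f) = -3 + 1/(3*(f + 6)) = -3 + 1/(3*(6 + f)))
E(V) = 5 (E(V) = (⅓)*15 = 5)
q(N) = N + (-53 - 9*N)/(3*(6 + N)) (q(N) = (-53 - 9*N)/(3*(6 + N)) + N = N + (-53 - 9*N)/(3*(6 + N)))
j(-52, 138) + q(E(7)) = 138 + (-53/3 + 5² + 3*5)/(6 + 5) = 138 + (-53/3 + 25 + 15)/11 = 138 + (1/11)*(67/3) = 138 + 67/33 = 4621/33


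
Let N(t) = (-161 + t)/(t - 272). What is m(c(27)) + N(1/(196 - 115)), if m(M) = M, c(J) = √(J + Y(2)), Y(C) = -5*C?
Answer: 13040/22031 + √17 ≈ 4.7150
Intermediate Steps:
N(t) = (-161 + t)/(-272 + t)
c(J) = √(-10 + J) (c(J) = √(J - 5*2) = √(J - 10) = √(-10 + J))
m(c(27)) + N(1/(196 - 115)) = √(-10 + 27) + (-161 + 1/(196 - 115))/(-272 + 1/(196 - 115)) = √17 + (-161 + 1/81)/(-272 + 1/81) = √17 - 13040/81/(-22031/81) = √17 - 81/22031*(-13040/81) = √17 + 13040/22031 = 13040/22031 + √17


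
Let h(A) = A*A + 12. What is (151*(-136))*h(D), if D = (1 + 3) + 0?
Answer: -575008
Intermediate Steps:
D = 4 (D = 4 + 0 = 4)
h(A) = 12 + A² (h(A) = A² + 12 = 12 + A²)
(151*(-136))*h(D) = (151*(-136))*(12 + 4²) = -20536*(12 + 16) = -20536*28 = -575008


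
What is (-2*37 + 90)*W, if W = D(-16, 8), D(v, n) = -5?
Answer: -80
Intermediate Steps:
W = -5
(-2*37 + 90)*W = (-2*37 + 90)*(-5) = (-74 + 90)*(-5) = 16*(-5) = -80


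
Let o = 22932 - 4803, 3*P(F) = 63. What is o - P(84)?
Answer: 18108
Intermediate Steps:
P(F) = 21 (P(F) = (⅓)*63 = 21)
o = 18129
o - P(84) = 18129 - 1*21 = 18129 - 21 = 18108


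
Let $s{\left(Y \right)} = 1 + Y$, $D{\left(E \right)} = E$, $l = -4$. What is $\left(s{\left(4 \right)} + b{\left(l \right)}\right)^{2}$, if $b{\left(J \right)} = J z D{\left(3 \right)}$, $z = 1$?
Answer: $49$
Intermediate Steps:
$b{\left(J \right)} = 3 J$ ($b{\left(J \right)} = J 1 \cdot 3 = J 3 = 3 J$)
$\left(s{\left(4 \right)} + b{\left(l \right)}\right)^{2} = \left(\left(1 + 4\right) + 3 \left(-4\right)\right)^{2} = \left(5 - 12\right)^{2} = \left(-7\right)^{2} = 49$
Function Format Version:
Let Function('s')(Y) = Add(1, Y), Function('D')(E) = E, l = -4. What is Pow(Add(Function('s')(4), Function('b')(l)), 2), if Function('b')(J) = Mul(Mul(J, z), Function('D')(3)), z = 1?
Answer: 49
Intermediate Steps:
Function('b')(J) = Mul(3, J) (Function('b')(J) = Mul(Mul(J, 1), 3) = Mul(J, 3) = Mul(3, J))
Pow(Add(Function('s')(4), Function('b')(l)), 2) = Pow(Add(Add(1, 4), Mul(3, -4)), 2) = Pow(Add(5, -12), 2) = Pow(-7, 2) = 49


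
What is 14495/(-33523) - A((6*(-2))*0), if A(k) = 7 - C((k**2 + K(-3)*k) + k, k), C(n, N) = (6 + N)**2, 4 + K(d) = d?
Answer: 957672/33523 ≈ 28.568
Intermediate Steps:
K(d) = -4 + d
A(k) = 7 - (6 + k)**2
14495/(-33523) - A((6*(-2))*0) = 14495/(-33523) - (7 - (6 + (6*(-2))*0)**2) = 14495*(-1/33523) - (7 - (6 - 12*0)**2) = -14495/33523 - (7 - (6 + 0)**2) = -14495/33523 - (7 - 1*6**2) = -14495/33523 - (7 - 1*36) = -14495/33523 - (7 - 36) = -14495/33523 - 1*(-29) = -14495/33523 + 29 = 957672/33523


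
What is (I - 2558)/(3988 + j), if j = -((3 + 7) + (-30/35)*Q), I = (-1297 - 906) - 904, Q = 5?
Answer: -39655/27876 ≈ -1.4226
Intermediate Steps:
I = -3107 (I = -2203 - 904 = -3107)
j = -40/7 (j = -((3 + 7) - 30/35*5) = -(10 - 30*1/35*5) = -(10 - 6/7*5) = -(10 - 30/7) = -1*40/7 = -40/7 ≈ -5.7143)
(I - 2558)/(3988 + j) = (-3107 - 2558)/(3988 - 40/7) = -5665/27876/7 = -5665*7/27876 = -39655/27876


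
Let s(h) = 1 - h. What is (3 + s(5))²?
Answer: 1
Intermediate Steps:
(3 + s(5))² = (3 + (1 - 1*5))² = (3 + (1 - 5))² = (3 - 4)² = (-1)² = 1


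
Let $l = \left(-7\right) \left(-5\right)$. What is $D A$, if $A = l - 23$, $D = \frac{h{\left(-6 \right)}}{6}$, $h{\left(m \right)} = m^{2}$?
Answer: $72$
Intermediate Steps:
$l = 35$
$D = 6$ ($D = \frac{\left(-6\right)^{2}}{6} = 36 \cdot \frac{1}{6} = 6$)
$A = 12$ ($A = 35 - 23 = 12$)
$D A = 6 \cdot 12 = 72$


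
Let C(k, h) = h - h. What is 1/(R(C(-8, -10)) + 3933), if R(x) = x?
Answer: 1/3933 ≈ 0.00025426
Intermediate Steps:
C(k, h) = 0
1/(R(C(-8, -10)) + 3933) = 1/(0 + 3933) = 1/3933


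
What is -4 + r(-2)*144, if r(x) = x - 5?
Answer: -1012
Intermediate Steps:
r(x) = -5 + x
-4 + r(-2)*144 = -4 + (-5 - 2)*144 = -4 - 7*144 = -4 - 1008 = -1012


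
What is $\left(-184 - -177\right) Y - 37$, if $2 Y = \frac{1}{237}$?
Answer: $- \frac{17545}{474} \approx -37.015$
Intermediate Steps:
$Y = \frac{1}{474}$ ($Y = \frac{1}{2 \cdot 237} = \frac{1}{2} \cdot \frac{1}{237} = \frac{1}{474} \approx 0.0021097$)
$\left(-184 - -177\right) Y - 37 = \left(-184 - -177\right) \frac{1}{474} - 37 = \left(-184 + 177\right) \frac{1}{474} - 37 = \left(-7\right) \frac{1}{474} - 37 = - \frac{7}{474} - 37 = - \frac{17545}{474}$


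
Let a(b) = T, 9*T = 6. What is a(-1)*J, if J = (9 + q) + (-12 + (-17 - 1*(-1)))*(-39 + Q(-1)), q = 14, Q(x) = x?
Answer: 762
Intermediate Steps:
T = 2/3 (T = (1/9)*6 = 2/3 ≈ 0.66667)
a(b) = 2/3
J = 1143 (J = (9 + 14) + (-12 + (-17 - 1*(-1)))*(-39 - 1) = 23 + (-12 + (-17 + 1))*(-40) = 23 + (-12 - 16)*(-40) = 23 - 28*(-40) = 23 + 1120 = 1143)
a(-1)*J = (2/3)*1143 = 762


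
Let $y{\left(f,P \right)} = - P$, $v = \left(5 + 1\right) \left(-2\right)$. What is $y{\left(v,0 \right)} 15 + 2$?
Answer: $2$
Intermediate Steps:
$v = -12$ ($v = 6 \left(-2\right) = -12$)
$y{\left(v,0 \right)} 15 + 2 = \left(-1\right) 0 \cdot 15 + 2 = 0 \cdot 15 + 2 = 0 + 2 = 2$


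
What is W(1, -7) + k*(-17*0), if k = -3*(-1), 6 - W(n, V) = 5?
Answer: 1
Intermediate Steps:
W(n, V) = 1 (W(n, V) = 6 - 1*5 = 6 - 5 = 1)
k = 3
W(1, -7) + k*(-17*0) = 1 + 3*(-17*0) = 1 + 3*0 = 1 + 0 = 1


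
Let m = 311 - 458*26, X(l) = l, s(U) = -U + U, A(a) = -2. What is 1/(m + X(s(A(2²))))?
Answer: -1/11597 ≈ -8.6229e-5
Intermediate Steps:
s(U) = 0
m = -11597 (m = 311 - 11908 = -11597)
1/(m + X(s(A(2²)))) = 1/(-11597 + 0) = 1/(-11597) = -1/11597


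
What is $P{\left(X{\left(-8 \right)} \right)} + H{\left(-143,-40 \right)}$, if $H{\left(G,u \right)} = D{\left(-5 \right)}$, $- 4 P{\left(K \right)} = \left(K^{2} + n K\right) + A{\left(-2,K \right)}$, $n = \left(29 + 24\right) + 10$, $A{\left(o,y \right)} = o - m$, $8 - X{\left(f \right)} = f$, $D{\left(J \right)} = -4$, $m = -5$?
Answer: $- \frac{1283}{4} \approx -320.75$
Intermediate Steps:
$X{\left(f \right)} = 8 - f$
$A{\left(o,y \right)} = 5 + o$ ($A{\left(o,y \right)} = o - -5 = o + 5 = 5 + o$)
$n = 63$ ($n = 53 + 10 = 63$)
$P{\left(K \right)} = - \frac{3}{4} - \frac{63 K}{4} - \frac{K^{2}}{4}$ ($P{\left(K \right)} = - \frac{\left(K^{2} + 63 K\right) + \left(5 - 2\right)}{4} = - \frac{\left(K^{2} + 63 K\right) + 3}{4} = - \frac{3 + K^{2} + 63 K}{4} = - \frac{3}{4} - \frac{63 K}{4} - \frac{K^{2}}{4}$)
$H{\left(G,u \right)} = -4$
$P{\left(X{\left(-8 \right)} \right)} + H{\left(-143,-40 \right)} = \left(- \frac{3}{4} - \frac{63 \left(8 - -8\right)}{4} - \frac{\left(8 - -8\right)^{2}}{4}\right) - 4 = \left(- \frac{3}{4} - \frac{63 \left(8 + 8\right)}{4} - \frac{\left(8 + 8\right)^{2}}{4}\right) - 4 = \left(- \frac{3}{4} - 252 - \frac{16^{2}}{4}\right) - 4 = \left(- \frac{3}{4} - 252 - 64\right) - 4 = - \frac{1267}{4} - 4 = - \frac{1283}{4}$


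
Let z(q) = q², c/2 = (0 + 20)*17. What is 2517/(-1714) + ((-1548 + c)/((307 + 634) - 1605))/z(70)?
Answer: -146211133/99583400 ≈ -1.4682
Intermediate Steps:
c = 680 (c = 2*((0 + 20)*17) = 2*(20*17) = 2*340 = 680)
2517/(-1714) + ((-1548 + c)/((307 + 634) - 1605))/z(70) = 2517/(-1714) + ((-1548 + 680)/((307 + 634) - 1605))/(70²) = 2517*(-1/1714) - 868/(941 - 1605)/4900 = -2517/1714 - 868/(-664)*(1/4900) = -2517/1714 - 868*(-1/664)*(1/4900) = -2517/1714 + (217/166)*(1/4900) = -2517/1714 + 31/116200 = -146211133/99583400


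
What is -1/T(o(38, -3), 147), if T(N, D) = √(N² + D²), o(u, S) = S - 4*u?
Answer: -√45634/45634 ≈ -0.0046812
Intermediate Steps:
o(u, S) = S - 4*u
T(N, D) = √(D² + N²)
-1/T(o(38, -3), 147) = -1/(√(147² + (-3 - 4*38)²)) = -1/(√(21609 + (-3 - 152)²)) = -1/(√(21609 + (-155)²)) = -1/(√(21609 + 24025)) = -1/(√45634) = -√45634/45634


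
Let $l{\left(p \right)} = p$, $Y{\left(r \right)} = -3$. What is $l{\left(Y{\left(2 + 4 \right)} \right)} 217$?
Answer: $-651$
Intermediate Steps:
$l{\left(Y{\left(2 + 4 \right)} \right)} 217 = \left(-3\right) 217 = -651$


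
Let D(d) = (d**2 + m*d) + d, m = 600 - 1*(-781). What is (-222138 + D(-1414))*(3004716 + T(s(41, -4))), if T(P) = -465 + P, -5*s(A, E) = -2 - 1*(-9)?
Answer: -531421711744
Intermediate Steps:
s(A, E) = -7/5 (s(A, E) = -(-2 - 1*(-9))/5 = -(-2 + 9)/5 = -1/5*7 = -7/5)
m = 1381 (m = 600 + 781 = 1381)
D(d) = d**2 + 1382*d (D(d) = (d**2 + 1381*d) + d = d**2 + 1382*d)
(-222138 + D(-1414))*(3004716 + T(s(41, -4))) = (-222138 - 1414*(1382 - 1414))*(3004716 + (-465 - 7/5)) = (-222138 - 1414*(-32))*(3004716 - 2332/5) = (-222138 + 45248)*(15021248/5) = -176890*15021248/5 = -531421711744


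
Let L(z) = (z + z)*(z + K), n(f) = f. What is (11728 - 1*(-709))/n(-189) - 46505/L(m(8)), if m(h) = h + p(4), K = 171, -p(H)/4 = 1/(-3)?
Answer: -65128051/817992 ≈ -79.619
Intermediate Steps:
p(H) = 4/3 (p(H) = -4/(-3) = -4*(-1/3) = 4/3)
m(h) = 4/3 + h (m(h) = h + 4/3 = 4/3 + h)
L(z) = 2*z*(171 + z) (L(z) = (z + z)*(z + 171) = (2*z)*(171 + z) = 2*z*(171 + z))
(11728 - 1*(-709))/n(-189) - 46505/L(m(8)) = (11728 - 1*(-709))/(-189) - 46505*1/(2*(171 + (4/3 + 8))*(4/3 + 8)) = (11728 + 709)*(-1/189) - 46505*3/(56*(171 + 28/3)) = 12437*(-1/189) - 46505/(2*(28/3)*(541/3)) = -12437/189 - 46505/30296/9 = -12437/189 - 46505*9/30296 = -12437/189 - 418545/30296 = -65128051/817992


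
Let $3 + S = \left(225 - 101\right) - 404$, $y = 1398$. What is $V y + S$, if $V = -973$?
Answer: $-1360537$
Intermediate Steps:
$S = -283$ ($S = -3 + \left(\left(225 - 101\right) - 404\right) = -3 + \left(124 - 404\right) = -3 - 280 = -283$)
$V y + S = \left(-973\right) 1398 - 283 = -1360254 - 283 = -1360537$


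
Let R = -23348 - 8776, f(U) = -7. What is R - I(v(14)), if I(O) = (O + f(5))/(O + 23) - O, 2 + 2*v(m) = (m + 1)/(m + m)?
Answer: -2243310047/69832 ≈ -32124.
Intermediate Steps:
v(m) = -1 + (1 + m)/(4*m) (v(m) = -1 + ((m + 1)/(m + m))/2 = -1 + ((1 + m)/((2*m)))/2 = -1 + ((1 + m)*(1/(2*m)))/2 = -1 + ((1 + m)/(2*m))/2 = -1 + (1 + m)/(4*m))
R = -32124
I(O) = -O + (-7 + O)/(23 + O) (I(O) = (O - 7)/(O + 23) - O = (-7 + O)/(23 + O) - O = -O + (-7 + O)/(23 + O))
R - I(v(14)) = -32124 - (-7 - ((1/4)*(1 - 3*14)/14)**2 - 11*(1 - 3*14)/(2*14))/(23 + (1/4)*(1 - 3*14)/14) = -32124 - (-7 - ((1/4)*(1/14)*(1 - 42))**2 - 11*(1 - 42)/(2*14))/(23 + (1/4)*(1/14)*(1 - 42)) = -32124 - (-7 - ((1/4)*(1/14)*(-41))**2 - 11*(-41)/(2*14))/(23 + (1/4)*(1/14)*(-41)) = -32124 - (-7 - (-41/56)**2 - 22*(-41/56))/(23 - 41/56) = -32124 - (-7 - 1*1681/3136 + 451/28)/1247/56 = -32124 - 56*(-7 - 1681/3136 + 451/28)/1247 = -32124 - 56*26879/(1247*3136) = -32124 - 1*26879/69832 = -32124 - 26879/69832 = -2243310047/69832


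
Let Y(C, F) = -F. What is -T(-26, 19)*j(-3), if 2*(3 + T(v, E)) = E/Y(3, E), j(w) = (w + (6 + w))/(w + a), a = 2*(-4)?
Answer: 0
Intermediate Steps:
a = -8
j(w) = (6 + 2*w)/(-8 + w) (j(w) = (w + (6 + w))/(w - 8) = (6 + 2*w)/(-8 + w))
T(v, E) = -7/2 (T(v, E) = -3 + (E/((-E)))/2 = -3 + (E*(-1/E))/2 = -3 + (½)*(-1) = -3 - ½ = -7/2)
-T(-26, 19)*j(-3) = -(-7)*2*(3 - 3)/(-8 - 3)/2 = -(-7)*2*0/(-11)/2 = -(-7)*2*(-1/11)*0/2 = -(-7)*0/2 = -1*0 = 0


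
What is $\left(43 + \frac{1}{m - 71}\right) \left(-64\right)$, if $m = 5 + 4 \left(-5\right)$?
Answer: $- \frac{118304}{43} \approx -2751.3$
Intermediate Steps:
$m = -15$ ($m = 5 - 20 = -15$)
$\left(43 + \frac{1}{m - 71}\right) \left(-64\right) = \left(43 + \frac{1}{-15 - 71}\right) \left(-64\right) = \left(43 + \frac{1}{-86}\right) \left(-64\right) = \left(43 - \frac{1}{86}\right) \left(-64\right) = \frac{3697}{86} \left(-64\right) = - \frac{118304}{43}$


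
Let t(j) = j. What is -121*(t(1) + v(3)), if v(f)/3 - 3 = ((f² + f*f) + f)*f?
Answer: -24079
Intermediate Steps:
v(f) = 9 + 3*f*(f + 2*f²) (v(f) = 9 + 3*(((f² + f*f) + f)*f) = 9 + 3*(((f² + f²) + f)*f) = 9 + 3*((2*f² + f)*f) = 9 + 3*((f + 2*f²)*f) = 9 + 3*(f*(f + 2*f²)) = 9 + 3*f*(f + 2*f²))
-121*(t(1) + v(3)) = -121*(1 + (9 + 3*3² + 6*3³)) = -121*(1 + (9 + 3*9 + 6*27)) = -121*(1 + (9 + 27 + 162)) = -121*(1 + 198) = -121*199 = -24079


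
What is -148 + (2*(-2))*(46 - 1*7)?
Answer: -304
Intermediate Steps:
-148 + (2*(-2))*(46 - 1*7) = -148 - 4*(46 - 7) = -148 - 4*39 = -148 - 156 = -304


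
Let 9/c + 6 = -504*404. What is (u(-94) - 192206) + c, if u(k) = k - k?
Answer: -13045790047/67874 ≈ -1.9221e+5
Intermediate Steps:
c = -3/67874 (c = 9/(-6 - 504*404) = 9/(-6 - 203616) = 9/(-203622) = 9*(-1/203622) = -3/67874 ≈ -4.4200e-5)
u(k) = 0
(u(-94) - 192206) + c = (0 - 192206) - 3/67874 = -192206 - 3/67874 = -13045790047/67874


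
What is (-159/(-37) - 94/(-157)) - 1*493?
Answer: -2835396/5809 ≈ -488.10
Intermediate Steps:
(-159/(-37) - 94/(-157)) - 1*493 = (-159*(-1/37) - 94*(-1/157)) - 493 = (159/37 + 94/157) - 493 = 28441/5809 - 493 = -2835396/5809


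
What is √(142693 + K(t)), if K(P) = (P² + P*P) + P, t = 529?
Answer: 2*√175726 ≈ 838.39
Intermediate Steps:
K(P) = P + 2*P² (K(P) = (P² + P²) + P = 2*P² + P = P + 2*P²)
√(142693 + K(t)) = √(142693 + 529*(1 + 2*529)) = √(142693 + 529*(1 + 1058)) = √(142693 + 529*1059) = √(142693 + 560211) = √702904 = 2*√175726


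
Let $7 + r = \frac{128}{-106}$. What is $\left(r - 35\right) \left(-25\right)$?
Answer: $\frac{57250}{53} \approx 1080.2$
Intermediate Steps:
$r = - \frac{435}{53}$ ($r = -7 + \frac{128}{-106} = -7 + 128 \left(- \frac{1}{106}\right) = -7 - \frac{64}{53} = - \frac{435}{53} \approx -8.2076$)
$\left(r - 35\right) \left(-25\right) = \left(- \frac{435}{53} - 35\right) \left(-25\right) = \left(- \frac{2290}{53}\right) \left(-25\right) = \frac{57250}{53}$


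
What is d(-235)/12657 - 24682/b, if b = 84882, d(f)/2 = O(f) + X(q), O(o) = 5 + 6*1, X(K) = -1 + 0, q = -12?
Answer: -172039/594879 ≈ -0.28920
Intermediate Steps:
X(K) = -1
O(o) = 11 (O(o) = 5 + 6 = 11)
d(f) = 20 (d(f) = 2*(11 - 1) = 2*10 = 20)
d(-235)/12657 - 24682/b = 20/12657 - 24682/84882 = 20*(1/12657) - 24682*1/84882 = 20/12657 - 41/141 = -172039/594879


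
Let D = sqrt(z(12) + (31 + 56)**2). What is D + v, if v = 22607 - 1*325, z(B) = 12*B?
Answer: 22282 + 3*sqrt(857) ≈ 22370.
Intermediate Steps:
v = 22282 (v = 22607 - 325 = 22282)
D = 3*sqrt(857) (D = sqrt(12*12 + (31 + 56)**2) = sqrt(144 + 87**2) = sqrt(144 + 7569) = sqrt(7713) = 3*sqrt(857) ≈ 87.824)
D + v = 3*sqrt(857) + 22282 = 22282 + 3*sqrt(857)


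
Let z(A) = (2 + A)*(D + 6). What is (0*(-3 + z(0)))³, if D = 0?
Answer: 0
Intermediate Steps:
z(A) = 12 + 6*A (z(A) = (2 + A)*(0 + 6) = (2 + A)*6 = 12 + 6*A)
(0*(-3 + z(0)))³ = (0*(-3 + (12 + 6*0)))³ = (0*(-3 + (12 + 0)))³ = (0*(-3 + 12))³ = (0*9)³ = 0³ = 0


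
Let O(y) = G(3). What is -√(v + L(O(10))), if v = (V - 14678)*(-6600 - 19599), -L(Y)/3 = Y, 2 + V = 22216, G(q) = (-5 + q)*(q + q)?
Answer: -6*I*√5484323 ≈ -14051.0*I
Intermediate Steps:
G(q) = 2*q*(-5 + q) (G(q) = (-5 + q)*(2*q) = 2*q*(-5 + q))
O(y) = -12 (O(y) = 2*3*(-5 + 3) = 2*3*(-2) = -12)
V = 22214 (V = -2 + 22216 = 22214)
L(Y) = -3*Y
v = -197435664 (v = (22214 - 14678)*(-6600 - 19599) = 7536*(-26199) = -197435664)
-√(v + L(O(10))) = -√(-197435664 - 3*(-12)) = -√(-197435664 + 36) = -√(-197435628) = -6*I*√5484323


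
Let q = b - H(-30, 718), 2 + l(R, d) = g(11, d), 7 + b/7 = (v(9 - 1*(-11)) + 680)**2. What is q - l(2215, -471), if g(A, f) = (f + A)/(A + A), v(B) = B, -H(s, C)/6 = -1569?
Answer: 37626159/11 ≈ 3.4206e+6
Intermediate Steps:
H(s, C) = 9414 (H(s, C) = -6*(-1569) = 9414)
g(A, f) = (A + f)/(2*A) (g(A, f) = (A + f)/((2*A)) = (A + f)*(1/(2*A)) = (A + f)/(2*A))
b = 3429951 (b = -49 + 7*((9 - 1*(-11)) + 680)**2 = -49 + 7*((9 + 11) + 680)**2 = -49 + 7*(20 + 680)**2 = -49 + 7*700**2 = -49 + 7*490000 = -49 + 3430000 = 3429951)
l(R, d) = -3/2 + d/22 (l(R, d) = -2 + (1/2)*(11 + d)/11 = -2 + (1/2)*(1/11)*(11 + d) = -2 + (1/2 + d/22) = -3/2 + d/22)
q = 3420537 (q = 3429951 - 1*9414 = 3429951 - 9414 = 3420537)
q - l(2215, -471) = 3420537 - (-3/2 + (1/22)*(-471)) = 3420537 - (-3/2 - 471/22) = 3420537 - 1*(-252/11) = 3420537 + 252/11 = 37626159/11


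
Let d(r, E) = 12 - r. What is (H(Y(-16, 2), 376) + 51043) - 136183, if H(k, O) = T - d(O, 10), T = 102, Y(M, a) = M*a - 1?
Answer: -84674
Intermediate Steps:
Y(M, a) = -1 + M*a
H(k, O) = 90 + O (H(k, O) = 102 - (12 - O) = 102 + (-12 + O) = 90 + O)
(H(Y(-16, 2), 376) + 51043) - 136183 = ((90 + 376) + 51043) - 136183 = (466 + 51043) - 136183 = 51509 - 136183 = -84674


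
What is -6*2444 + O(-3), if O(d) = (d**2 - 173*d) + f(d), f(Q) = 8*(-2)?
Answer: -14152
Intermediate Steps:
f(Q) = -16
O(d) = -16 + d**2 - 173*d (O(d) = (d**2 - 173*d) - 16 = -16 + d**2 - 173*d)
-6*2444 + O(-3) = -6*2444 + (-16 + (-3)**2 - 173*(-3)) = -14664 + (-16 + 9 + 519) = -14664 + 512 = -14152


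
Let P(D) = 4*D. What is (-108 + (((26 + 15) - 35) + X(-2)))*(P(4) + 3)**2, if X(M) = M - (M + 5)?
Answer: -38627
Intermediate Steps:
X(M) = -5 (X(M) = M - (5 + M) = M + (-5 - M) = -5)
(-108 + (((26 + 15) - 35) + X(-2)))*(P(4) + 3)**2 = (-108 + (((26 + 15) - 35) - 5))*(4*4 + 3)**2 = (-108 + ((41 - 35) - 5))*(16 + 3)**2 = (-108 + (6 - 5))*19**2 = (-108 + 1)*361 = -107*361 = -38627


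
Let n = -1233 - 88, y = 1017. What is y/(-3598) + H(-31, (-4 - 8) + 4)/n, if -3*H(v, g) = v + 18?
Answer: -4077145/14258874 ≈ -0.28594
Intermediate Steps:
H(v, g) = -6 - v/3 (H(v, g) = -(v + 18)/3 = -(18 + v)/3 = -6 - v/3)
n = -1321
y/(-3598) + H(-31, (-4 - 8) + 4)/n = 1017/(-3598) + (-6 - ⅓*(-31))/(-1321) = 1017*(-1/3598) + (-6 + 31/3)*(-1/1321) = -1017/3598 + (13/3)*(-1/1321) = -1017/3598 - 13/3963 = -4077145/14258874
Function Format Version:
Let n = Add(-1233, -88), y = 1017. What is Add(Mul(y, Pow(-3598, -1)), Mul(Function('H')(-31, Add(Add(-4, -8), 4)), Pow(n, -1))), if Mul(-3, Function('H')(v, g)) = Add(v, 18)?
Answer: Rational(-4077145, 14258874) ≈ -0.28594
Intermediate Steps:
Function('H')(v, g) = Add(-6, Mul(Rational(-1, 3), v)) (Function('H')(v, g) = Mul(Rational(-1, 3), Add(v, 18)) = Mul(Rational(-1, 3), Add(18, v)) = Add(-6, Mul(Rational(-1, 3), v)))
n = -1321
Add(Mul(y, Pow(-3598, -1)), Mul(Function('H')(-31, Add(Add(-4, -8), 4)), Pow(n, -1))) = Add(Mul(1017, Pow(-3598, -1)), Mul(Add(-6, Mul(Rational(-1, 3), -31)), Pow(-1321, -1))) = Add(Mul(1017, Rational(-1, 3598)), Mul(Add(-6, Rational(31, 3)), Rational(-1, 1321))) = Add(Rational(-1017, 3598), Mul(Rational(13, 3), Rational(-1, 1321))) = Add(Rational(-1017, 3598), Rational(-13, 3963)) = Rational(-4077145, 14258874)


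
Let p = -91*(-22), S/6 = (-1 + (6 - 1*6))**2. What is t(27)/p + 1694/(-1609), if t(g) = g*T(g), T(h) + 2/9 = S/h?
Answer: -1694/1609 ≈ -1.0528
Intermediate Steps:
S = 6 (S = 6*(-1 + (6 - 1*6))**2 = 6*(-1 + (6 - 6))**2 = 6*(-1 + 0)**2 = 6*(-1)**2 = 6*1 = 6)
p = 2002
T(h) = -2/9 + 6/h
t(g) = g*(-2/9 + 6/g)
t(27)/p + 1694/(-1609) = (6 - 2/9*27)/2002 + 1694/(-1609) = (6 - 6)*(1/2002) + 1694*(-1/1609) = 0*(1/2002) - 1694/1609 = 0 - 1694/1609 = -1694/1609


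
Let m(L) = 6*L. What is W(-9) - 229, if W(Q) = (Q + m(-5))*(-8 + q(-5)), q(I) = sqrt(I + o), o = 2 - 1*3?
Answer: 83 - 39*I*sqrt(6) ≈ 83.0 - 95.53*I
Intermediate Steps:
o = -1 (o = 2 - 3 = -1)
q(I) = sqrt(-1 + I) (q(I) = sqrt(I - 1) = sqrt(-1 + I))
W(Q) = (-30 + Q)*(-8 + I*sqrt(6)) (W(Q) = (Q + 6*(-5))*(-8 + sqrt(-1 - 5)) = (Q - 30)*(-8 + sqrt(-6)) = (-30 + Q)*(-8 + I*sqrt(6)))
W(-9) - 229 = (240 - 8*(-9) - 30*I*sqrt(6) + I*(-9)*sqrt(6)) - 229 = (240 + 72 - 30*I*sqrt(6) - 9*I*sqrt(6)) - 229 = (312 - 39*I*sqrt(6)) - 229 = 83 - 39*I*sqrt(6)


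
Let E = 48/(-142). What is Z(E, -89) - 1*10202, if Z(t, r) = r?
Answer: -10291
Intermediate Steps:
E = -24/71 (E = 48*(-1/142) = -24/71 ≈ -0.33803)
Z(E, -89) - 1*10202 = -89 - 1*10202 = -89 - 10202 = -10291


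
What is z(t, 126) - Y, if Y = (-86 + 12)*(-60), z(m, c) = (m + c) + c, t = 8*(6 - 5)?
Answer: -4180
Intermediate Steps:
t = 8 (t = 8*1 = 8)
z(m, c) = m + 2*c (z(m, c) = (c + m) + c = m + 2*c)
Y = 4440 (Y = -74*(-60) = 4440)
z(t, 126) - Y = (8 + 2*126) - 1*4440 = (8 + 252) - 4440 = 260 - 4440 = -4180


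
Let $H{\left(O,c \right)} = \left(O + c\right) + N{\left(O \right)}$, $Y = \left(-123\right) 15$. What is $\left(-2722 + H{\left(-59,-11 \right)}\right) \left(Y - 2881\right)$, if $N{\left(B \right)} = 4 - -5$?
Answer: $13152458$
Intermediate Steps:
$N{\left(B \right)} = 9$ ($N{\left(B \right)} = 4 + 5 = 9$)
$Y = -1845$
$H{\left(O,c \right)} = 9 + O + c$ ($H{\left(O,c \right)} = \left(O + c\right) + 9 = 9 + O + c$)
$\left(-2722 + H{\left(-59,-11 \right)}\right) \left(Y - 2881\right) = \left(-2722 - 61\right) \left(-1845 - 2881\right) = \left(-2722 - 61\right) \left(-4726\right) = \left(-2783\right) \left(-4726\right) = 13152458$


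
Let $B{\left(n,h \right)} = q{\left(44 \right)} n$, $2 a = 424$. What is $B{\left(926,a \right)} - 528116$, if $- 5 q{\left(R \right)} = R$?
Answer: $- \frac{2681324}{5} \approx -5.3627 \cdot 10^{5}$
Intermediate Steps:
$a = 212$ ($a = \frac{1}{2} \cdot 424 = 212$)
$q{\left(R \right)} = - \frac{R}{5}$
$B{\left(n,h \right)} = - \frac{44 n}{5}$ ($B{\left(n,h \right)} = \left(- \frac{1}{5}\right) 44 n = - \frac{44 n}{5}$)
$B{\left(926,a \right)} - 528116 = \left(- \frac{44}{5}\right) 926 - 528116 = - \frac{40744}{5} - 528116 = - \frac{2681324}{5}$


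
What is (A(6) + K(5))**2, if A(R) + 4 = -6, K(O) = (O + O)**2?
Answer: 8100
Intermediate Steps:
K(O) = 4*O**2 (K(O) = (2*O)**2 = 4*O**2)
A(R) = -10 (A(R) = -4 - 6 = -10)
(A(6) + K(5))**2 = (-10 + 4*5**2)**2 = (-10 + 4*25)**2 = (-10 + 100)**2 = 90**2 = 8100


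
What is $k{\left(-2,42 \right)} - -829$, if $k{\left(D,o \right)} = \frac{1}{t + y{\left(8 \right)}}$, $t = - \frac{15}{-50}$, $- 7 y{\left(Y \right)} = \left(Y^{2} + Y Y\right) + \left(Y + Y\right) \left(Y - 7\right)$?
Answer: $\frac{1176281}{1419} \approx 828.95$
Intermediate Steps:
$y{\left(Y \right)} = - \frac{2 Y^{2}}{7} - \frac{2 Y \left(-7 + Y\right)}{7}$ ($y{\left(Y \right)} = - \frac{\left(Y^{2} + Y Y\right) + \left(Y + Y\right) \left(Y - 7\right)}{7} = - \frac{\left(Y^{2} + Y^{2}\right) + 2 Y \left(-7 + Y\right)}{7} = - \frac{2 Y^{2} + 2 Y \left(-7 + Y\right)}{7} = - \frac{2 Y^{2}}{7} - \frac{2 Y \left(-7 + Y\right)}{7}$)
$t = \frac{3}{10}$ ($t = \left(-15\right) \left(- \frac{1}{50}\right) = \frac{3}{10} \approx 0.3$)
$k{\left(D,o \right)} = - \frac{70}{1419}$ ($k{\left(D,o \right)} = \frac{1}{\frac{3}{10} + \frac{2}{7} \cdot 8 \left(7 - 16\right)} = \frac{1}{\frac{3}{10} + \frac{2}{7} \cdot 8 \left(-9\right)} = \frac{1}{\frac{3}{10} - \frac{144}{7}} = \frac{1}{- \frac{1419}{70}} = - \frac{70}{1419}$)
$k{\left(-2,42 \right)} - -829 = - \frac{70}{1419} - -829 = - \frac{70}{1419} + 829 = \frac{1176281}{1419}$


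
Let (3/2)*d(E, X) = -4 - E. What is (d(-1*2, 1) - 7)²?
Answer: 625/9 ≈ 69.444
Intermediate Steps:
d(E, X) = -8/3 - 2*E/3 (d(E, X) = 2*(-4 - E)/3 = -8/3 - 2*E/3)
(d(-1*2, 1) - 7)² = ((-8/3 - (-2)*2/3) - 7)² = ((-8/3 - ⅔*(-2)) - 7)² = ((-8/3 + 4/3) - 7)² = (-4/3 - 7)² = (-25/3)² = 625/9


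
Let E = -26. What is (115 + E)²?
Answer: 7921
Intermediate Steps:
(115 + E)² = (115 - 26)² = 89² = 7921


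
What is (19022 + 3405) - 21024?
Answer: 1403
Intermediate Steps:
(19022 + 3405) - 21024 = 22427 - 21024 = 1403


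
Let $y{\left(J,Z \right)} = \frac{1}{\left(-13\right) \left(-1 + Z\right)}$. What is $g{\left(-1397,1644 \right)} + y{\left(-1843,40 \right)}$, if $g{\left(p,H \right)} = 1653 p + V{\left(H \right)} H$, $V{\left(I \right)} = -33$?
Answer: $- \frac{1198290952}{507} \approx -2.3635 \cdot 10^{6}$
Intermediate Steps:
$g{\left(p,H \right)} = - 33 H + 1653 p$ ($g{\left(p,H \right)} = 1653 p - 33 H = - 33 H + 1653 p$)
$y{\left(J,Z \right)} = \frac{1}{13 - 13 Z}$
$g{\left(-1397,1644 \right)} + y{\left(-1843,40 \right)} = \left(\left(-33\right) 1644 + 1653 \left(-1397\right)\right) - \frac{1}{-13 + 13 \cdot 40} = \left(-54252 - 2309241\right) - \frac{1}{-13 + 520} = -2363493 - \frac{1}{507} = - \frac{1198290952}{507}$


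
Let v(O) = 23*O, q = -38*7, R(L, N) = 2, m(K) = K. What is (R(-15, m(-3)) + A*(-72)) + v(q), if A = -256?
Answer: 12316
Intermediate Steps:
q = -266
(R(-15, m(-3)) + A*(-72)) + v(q) = (2 - 256*(-72)) + 23*(-266) = (2 + 18432) - 6118 = 18434 - 6118 = 12316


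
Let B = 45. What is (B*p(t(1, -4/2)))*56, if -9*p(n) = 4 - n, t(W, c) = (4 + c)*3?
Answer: 560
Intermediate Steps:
t(W, c) = 12 + 3*c
p(n) = -4/9 + n/9 (p(n) = -(4 - n)/9 = -4/9 + n/9)
(B*p(t(1, -4/2)))*56 = (45*(-4/9 + (12 + 3*(-4/2))/9))*56 = (45*(-4/9 + (12 + 3*(-4*1/2))/9))*56 = (45*(-4/9 + (12 + 3*(-2))/9))*56 = (45*(-4/9 + (12 - 6)/9))*56 = (45*(-4/9 + (1/9)*6))*56 = (45*(-4/9 + 2/3))*56 = (45*(2/9))*56 = 10*56 = 560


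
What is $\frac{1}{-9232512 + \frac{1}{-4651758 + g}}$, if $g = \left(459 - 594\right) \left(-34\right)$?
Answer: $- \frac{4647168}{42905034326017} \approx -1.0831 \cdot 10^{-7}$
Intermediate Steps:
$g = 4590$ ($g = \left(-135\right) \left(-34\right) = 4590$)
$\frac{1}{-9232512 + \frac{1}{-4651758 + g}} = \frac{1}{-9232512 + \frac{1}{-4651758 + 4590}} = \frac{1}{-9232512 + \frac{1}{-4647168}} = \frac{1}{-9232512 - \frac{1}{4647168}} = \frac{1}{- \frac{42905034326017}{4647168}} = - \frac{4647168}{42905034326017}$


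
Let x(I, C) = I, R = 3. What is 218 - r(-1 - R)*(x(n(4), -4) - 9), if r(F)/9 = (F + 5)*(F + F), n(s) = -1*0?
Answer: -430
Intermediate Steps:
n(s) = 0
r(F) = 18*F*(5 + F) (r(F) = 9*((F + 5)*(F + F)) = 9*((5 + F)*(2*F)) = 9*(2*F*(5 + F)) = 18*F*(5 + F))
218 - r(-1 - R)*(x(n(4), -4) - 9) = 218 - 18*(-1 - 1*3)*(5 + (-1 - 1*3))*(0 - 9) = 218 - 18*(-1 - 3)*(5 + (-1 - 3))*(-9) = 218 - 18*(-4)*(5 - 4)*(-9) = 218 - 18*(-4)*1*(-9) = 218 - (-72)*(-9) = 218 - 1*648 = 218 - 648 = -430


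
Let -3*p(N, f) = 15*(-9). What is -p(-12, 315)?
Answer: -45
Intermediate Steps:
p(N, f) = 45 (p(N, f) = -5*(-9) = -⅓*(-135) = 45)
-p(-12, 315) = -1*45 = -45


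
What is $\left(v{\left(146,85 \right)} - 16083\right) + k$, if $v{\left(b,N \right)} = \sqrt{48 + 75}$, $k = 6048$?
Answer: $-10035 + \sqrt{123} \approx -10024.0$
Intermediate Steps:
$v{\left(b,N \right)} = \sqrt{123}$
$\left(v{\left(146,85 \right)} - 16083\right) + k = \left(\sqrt{123} - 16083\right) + 6048 = \left(-16083 + \sqrt{123}\right) + 6048 = -10035 + \sqrt{123}$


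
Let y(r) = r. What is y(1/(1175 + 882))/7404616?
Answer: 1/15231295112 ≈ 6.5654e-11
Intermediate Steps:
y(1/(1175 + 882))/7404616 = 1/((1175 + 882)*7404616) = (1/7404616)/2057 = (1/2057)*(1/7404616) = 1/15231295112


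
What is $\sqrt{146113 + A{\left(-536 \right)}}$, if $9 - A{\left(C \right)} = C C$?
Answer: $3 i \sqrt{15686} \approx 375.73 i$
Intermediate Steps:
$A{\left(C \right)} = 9 - C^{2}$ ($A{\left(C \right)} = 9 - C C = 9 - C^{2}$)
$\sqrt{146113 + A{\left(-536 \right)}} = \sqrt{146113 + \left(9 - \left(-536\right)^{2}\right)} = \sqrt{146113 + \left(9 - 287296\right)} = \sqrt{146113 - 287287} = \sqrt{-141174} = 3 i \sqrt{15686}$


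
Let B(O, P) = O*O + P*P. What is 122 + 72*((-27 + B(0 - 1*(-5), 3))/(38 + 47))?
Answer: 10874/85 ≈ 127.93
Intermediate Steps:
B(O, P) = O² + P²
122 + 72*((-27 + B(0 - 1*(-5), 3))/(38 + 47)) = 122 + 72*((-27 + ((0 - 1*(-5))² + 3²))/(38 + 47)) = 122 + 72*((-27 + ((0 + 5)² + 9))/85) = 122 + 72*((-27 + (5² + 9))*(1/85)) = 122 + 72*((-27 + (25 + 9))*(1/85)) = 122 + 72*((-27 + 34)*(1/85)) = 122 + 72*(7*(1/85)) = 122 + 72*(7/85) = 122 + 504/85 = 10874/85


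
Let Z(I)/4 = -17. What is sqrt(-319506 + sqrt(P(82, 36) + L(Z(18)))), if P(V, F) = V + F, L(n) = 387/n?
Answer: sqrt(-369348936 + 34*sqrt(129829))/34 ≈ 565.24*I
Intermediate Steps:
Z(I) = -68 (Z(I) = 4*(-17) = -68)
P(V, F) = F + V
sqrt(-319506 + sqrt(P(82, 36) + L(Z(18)))) = sqrt(-319506 + sqrt((36 + 82) + 387/(-68))) = sqrt(-319506 + sqrt(118 + 387*(-1/68))) = sqrt(-319506 + sqrt(118 - 387/68)) = sqrt(-319506 + sqrt(7637/68)) = sqrt(-319506 + sqrt(129829)/34)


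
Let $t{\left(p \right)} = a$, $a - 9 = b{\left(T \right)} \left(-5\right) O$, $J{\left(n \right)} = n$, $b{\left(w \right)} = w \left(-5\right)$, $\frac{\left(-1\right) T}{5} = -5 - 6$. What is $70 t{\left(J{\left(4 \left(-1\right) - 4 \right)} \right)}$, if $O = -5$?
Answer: $-480620$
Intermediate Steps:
$T = 55$ ($T = - 5 \left(-5 - 6\right) = \left(-5\right) \left(-11\right) = 55$)
$b{\left(w \right)} = - 5 w$
$a = -6866$ ($a = 9 + \left(-5\right) 55 \left(-5\right) \left(-5\right) = 9 + \left(-275\right) \left(-5\right) \left(-5\right) = 9 + 1375 \left(-5\right) = 9 - 6875 = -6866$)
$t{\left(p \right)} = -6866$
$70 t{\left(J{\left(4 \left(-1\right) - 4 \right)} \right)} = 70 \left(-6866\right) = -480620$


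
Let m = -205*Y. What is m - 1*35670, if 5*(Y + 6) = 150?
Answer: -40590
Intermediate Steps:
Y = 24 (Y = -6 + (1/5)*150 = -6 + 30 = 24)
m = -4920 (m = -205*24 = -4920)
m - 1*35670 = -4920 - 1*35670 = -4920 - 35670 = -40590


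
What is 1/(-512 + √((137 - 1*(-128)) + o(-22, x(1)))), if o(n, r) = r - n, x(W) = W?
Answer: -16/8183 - 3*√2/65464 ≈ -0.0020201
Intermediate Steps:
1/(-512 + √((137 - 1*(-128)) + o(-22, x(1)))) = 1/(-512 + √((137 - 1*(-128)) + (1 - 1*(-22)))) = 1/(-512 + √((137 + 128) + (1 + 22))) = 1/(-512 + √(265 + 23)) = 1/(-512 + √288) = 1/(-512 + 12*√2)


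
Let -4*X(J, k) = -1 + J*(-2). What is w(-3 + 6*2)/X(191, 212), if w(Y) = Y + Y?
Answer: 72/383 ≈ 0.18799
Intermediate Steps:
X(J, k) = ¼ + J/2 (X(J, k) = -(-1 + J*(-2))/4 = -(-1 - 2*J)/4 = ¼ + J/2)
w(Y) = 2*Y
w(-3 + 6*2)/X(191, 212) = (2*(-3 + 6*2))/(¼ + (½)*191) = (2*(-3 + 12))/(¼ + 191/2) = (2*9)/(383/4) = 18*(4/383) = 72/383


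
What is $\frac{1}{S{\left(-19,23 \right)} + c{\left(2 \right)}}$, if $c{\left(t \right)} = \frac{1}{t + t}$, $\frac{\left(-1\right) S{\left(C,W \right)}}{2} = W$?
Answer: $- \frac{4}{183} \approx -0.021858$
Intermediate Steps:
$S{\left(C,W \right)} = - 2 W$
$c{\left(t \right)} = \frac{1}{2 t}$
$\frac{1}{S{\left(-19,23 \right)} + c{\left(2 \right)}} = \frac{1}{\left(-2\right) 23 + \frac{1}{2 \cdot 2}} = \frac{1}{-46 + \frac{1}{2} \cdot \frac{1}{2}} = \frac{1}{-46 + \frac{1}{4}} = \frac{1}{- \frac{183}{4}} = - \frac{4}{183}$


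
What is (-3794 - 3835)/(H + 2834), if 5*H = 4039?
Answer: -38145/18209 ≈ -2.0948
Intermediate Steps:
H = 4039/5 (H = (⅕)*4039 = 4039/5 ≈ 807.80)
(-3794 - 3835)/(H + 2834) = (-3794 - 3835)/(4039/5 + 2834) = -7629/18209/5 = -7629*5/18209 = -38145/18209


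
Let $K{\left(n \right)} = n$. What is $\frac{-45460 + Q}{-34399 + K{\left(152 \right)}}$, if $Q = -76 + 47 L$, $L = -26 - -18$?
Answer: $\frac{45912}{34247} \approx 1.3406$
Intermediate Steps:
$L = -8$ ($L = -26 + 18 = -8$)
$Q = -452$ ($Q = -76 + 47 \left(-8\right) = -76 - 376 = -452$)
$\frac{-45460 + Q}{-34399 + K{\left(152 \right)}} = \frac{-45460 - 452}{-34399 + 152} = - \frac{45912}{-34247} = \left(-45912\right) \left(- \frac{1}{34247}\right) = \frac{45912}{34247}$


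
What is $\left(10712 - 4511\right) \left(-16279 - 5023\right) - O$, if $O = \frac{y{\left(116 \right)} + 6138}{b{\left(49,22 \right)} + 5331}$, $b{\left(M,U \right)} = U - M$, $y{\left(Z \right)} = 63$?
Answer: $- \frac{17964743631}{136} \approx -1.3209 \cdot 10^{8}$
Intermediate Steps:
$O = \frac{159}{136}$ ($O = \frac{63 + 6138}{\left(22 - 49\right) + 5331} = \frac{6201}{\left(22 - 49\right) + 5331} = \frac{6201}{-27 + 5331} = \frac{6201}{5304} = 6201 \cdot \frac{1}{5304} = \frac{159}{136} \approx 1.1691$)
$\left(10712 - 4511\right) \left(-16279 - 5023\right) - O = \left(10712 - 4511\right) \left(-16279 - 5023\right) - \frac{159}{136} = 6201 \left(-21302\right) - \frac{159}{136} = -132093702 - \frac{159}{136} = - \frac{17964743631}{136}$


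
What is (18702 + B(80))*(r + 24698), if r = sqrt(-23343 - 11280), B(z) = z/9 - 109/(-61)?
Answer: 253728950782/549 + 10273259*I*sqrt(3847)/183 ≈ 4.6217e+8 + 3.4819e+6*I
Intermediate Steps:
B(z) = 109/61 + z/9 (B(z) = z*(1/9) - 109*(-1/61) = z/9 + 109/61 = 109/61 + z/9)
r = 3*I*sqrt(3847) (r = sqrt(-34623) = 3*I*sqrt(3847) ≈ 186.07*I)
(18702 + B(80))*(r + 24698) = (18702 + (109/61 + (1/9)*80))*(3*I*sqrt(3847) + 24698) = (18702 + (109/61 + 80/9))*(24698 + 3*I*sqrt(3847)) = (18702 + 5861/549)*(24698 + 3*I*sqrt(3847)) = 10273259*(24698 + 3*I*sqrt(3847))/549 = 253728950782/549 + 10273259*I*sqrt(3847)/183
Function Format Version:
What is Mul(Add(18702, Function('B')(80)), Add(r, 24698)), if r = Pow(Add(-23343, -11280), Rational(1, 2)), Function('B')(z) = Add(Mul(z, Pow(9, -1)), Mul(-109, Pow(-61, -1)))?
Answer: Add(Rational(253728950782, 549), Mul(Rational(10273259, 183), I, Pow(3847, Rational(1, 2)))) ≈ Add(4.6217e+8, Mul(3.4819e+6, I))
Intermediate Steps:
Function('B')(z) = Add(Rational(109, 61), Mul(Rational(1, 9), z)) (Function('B')(z) = Add(Mul(z, Rational(1, 9)), Mul(-109, Rational(-1, 61))) = Add(Mul(Rational(1, 9), z), Rational(109, 61)) = Add(Rational(109, 61), Mul(Rational(1, 9), z)))
r = Mul(3, I, Pow(3847, Rational(1, 2))) (r = Pow(-34623, Rational(1, 2)) = Mul(3, I, Pow(3847, Rational(1, 2))) ≈ Mul(186.07, I))
Mul(Add(18702, Function('B')(80)), Add(r, 24698)) = Mul(Add(18702, Add(Rational(109, 61), Mul(Rational(1, 9), 80))), Add(Mul(3, I, Pow(3847, Rational(1, 2))), 24698)) = Mul(Add(18702, Add(Rational(109, 61), Rational(80, 9))), Add(24698, Mul(3, I, Pow(3847, Rational(1, 2))))) = Mul(Add(18702, Rational(5861, 549)), Add(24698, Mul(3, I, Pow(3847, Rational(1, 2))))) = Mul(Rational(10273259, 549), Add(24698, Mul(3, I, Pow(3847, Rational(1, 2))))) = Add(Rational(253728950782, 549), Mul(Rational(10273259, 183), I, Pow(3847, Rational(1, 2))))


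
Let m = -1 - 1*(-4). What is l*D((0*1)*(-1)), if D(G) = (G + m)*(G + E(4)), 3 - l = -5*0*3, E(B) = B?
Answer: 36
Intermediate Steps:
m = 3 (m = -1 + 4 = 3)
l = 3 (l = 3 - (-5*0)*3 = 3 - 0*3 = 3 - 1*0 = 3 + 0 = 3)
D(G) = (3 + G)*(4 + G) (D(G) = (G + 3)*(G + 4) = (3 + G)*(4 + G))
l*D((0*1)*(-1)) = 3*(12 + ((0*1)*(-1))² + 7*((0*1)*(-1))) = 3*(12 + (0*(-1))² + 7*(0*(-1))) = 3*(12 + 0² + 7*0) = 3*(12 + 0 + 0) = 3*12 = 36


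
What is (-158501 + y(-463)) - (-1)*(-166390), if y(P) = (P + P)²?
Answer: 532585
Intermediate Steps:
y(P) = 4*P² (y(P) = (2*P)² = 4*P²)
(-158501 + y(-463)) - (-1)*(-166390) = (-158501 + 4*(-463)²) - (-1)*(-166390) = (-158501 + 4*214369) - 1*166390 = (-158501 + 857476) - 166390 = 698975 - 166390 = 532585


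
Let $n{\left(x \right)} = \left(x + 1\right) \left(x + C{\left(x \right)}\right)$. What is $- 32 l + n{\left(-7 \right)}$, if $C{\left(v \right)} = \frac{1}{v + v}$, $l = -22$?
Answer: $\frac{5225}{7} \approx 746.43$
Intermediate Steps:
$C{\left(v \right)} = \frac{1}{2 v}$
$n{\left(x \right)} = \left(1 + x\right) \left(x + \frac{1}{2 x}\right)$ ($n{\left(x \right)} = \left(x + 1\right) \left(x + \frac{1}{2 x}\right) = \left(1 + x\right) \left(x + \frac{1}{2 x}\right)$)
$- 32 l + n{\left(-7 \right)} = \left(-32\right) \left(-22\right) + \left(\frac{1}{2} - 7 + \left(-7\right)^{2} + \frac{1}{2 \left(-7\right)}\right) = 704 + \left(\frac{1}{2} - 7 + 49 + \frac{1}{2} \left(- \frac{1}{7}\right)\right) = 704 + \left(\frac{1}{2} - 7 + 49 - \frac{1}{14}\right) = 704 + \frac{297}{7} = \frac{5225}{7}$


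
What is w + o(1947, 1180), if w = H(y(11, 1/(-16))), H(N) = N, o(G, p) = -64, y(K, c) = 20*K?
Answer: 156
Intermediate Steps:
w = 220 (w = 20*11 = 220)
w + o(1947, 1180) = 220 - 64 = 156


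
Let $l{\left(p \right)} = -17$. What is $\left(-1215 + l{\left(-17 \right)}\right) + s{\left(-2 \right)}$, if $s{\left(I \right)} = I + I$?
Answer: $-1236$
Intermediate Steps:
$s{\left(I \right)} = 2 I$
$\left(-1215 + l{\left(-17 \right)}\right) + s{\left(-2 \right)} = \left(-1215 - 17\right) + 2 \left(-2\right) = -1232 - 4 = -1236$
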